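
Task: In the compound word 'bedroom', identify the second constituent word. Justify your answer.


Split 'bedroom' into 'bed' + 'room'. The second part is 'room'.

room


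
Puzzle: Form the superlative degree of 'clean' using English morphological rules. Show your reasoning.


Apply superlative formation (add -est): 'clean' -> 'cleanest'.

cleanest


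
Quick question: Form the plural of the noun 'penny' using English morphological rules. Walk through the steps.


Apply rule: Change -y to -ies (consonant + y). 'penny' becomes 'pennies'.

pennies


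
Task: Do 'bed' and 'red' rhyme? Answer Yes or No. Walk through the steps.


Rime (stressed vowel + following sounds) of 'bed': -ed = /ɛd/
Rime of 'red': -ed = /ɛd/
/ɛd/ and /ɛd/ are the same ending sound, so the words rhyme.

Yes


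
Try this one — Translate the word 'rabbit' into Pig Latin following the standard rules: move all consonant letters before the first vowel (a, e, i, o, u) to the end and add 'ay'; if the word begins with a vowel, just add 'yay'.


'rabbit': move consonant cluster 'r' to end and add 'ay': 'abbitray'.

abbitray


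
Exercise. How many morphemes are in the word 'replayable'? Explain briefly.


Decomposition: re- (prefix) + play (root) + -able (suffix) = 3 morpheme(s)

3 morphemes


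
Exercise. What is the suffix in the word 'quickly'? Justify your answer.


The word 'quickly' = 'quick' (root) + '-ly' (suffix). The suffix is '-ly'.

ly


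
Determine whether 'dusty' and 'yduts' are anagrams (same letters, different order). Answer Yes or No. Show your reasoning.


Sorted letters of 'dusty': 'dstuy'
Sorted letters of 'yduts': 'dstuy'
They match.

Yes


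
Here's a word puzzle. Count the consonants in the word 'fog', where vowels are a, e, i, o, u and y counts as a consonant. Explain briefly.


Consonants in 'fog': f, g = 2 consonants.

2


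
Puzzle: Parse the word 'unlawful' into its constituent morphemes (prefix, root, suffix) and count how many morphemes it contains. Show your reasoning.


Step 1: Identify prefix: 'un' (meaning: not/reverse)
Step 2: Identify root: 'law'
Step 3: Identify suffix(es): 'ful'
Decomposition: un- (prefix: not/reverse) + law (root) + -ful (suffix: full of)
Total morphemes: 3

3 morphemes (un- (prefix: not/reverse) + law (root) + -ful (suffix: full of))


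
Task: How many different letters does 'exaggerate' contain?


Unique letters in 'exaggerate': {a, e, g, r, t, x} = 6 distinct letters.

6


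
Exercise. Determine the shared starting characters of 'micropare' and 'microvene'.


Compare from the start: 5 characters match: 'micro'. Mismatch at position 6: 'p' vs 'v'.

micro


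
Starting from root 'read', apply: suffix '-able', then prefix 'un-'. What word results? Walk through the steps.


Step 1: Add suffix '-able' to 'read' = 'readable'
Step 2: Add prefix 'un-' to 'readable' = 'unreadable'

unreadable


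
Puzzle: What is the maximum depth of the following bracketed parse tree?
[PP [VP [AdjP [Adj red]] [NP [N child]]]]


Count bracket nesting levels:
'[' at pos 0: depth = 1
'[' at pos 4: depth = 2
'[' at pos 8: depth = 3
'[' at pos 14: depth = 4
'[' at pos 25: depth = 3
'[' at pos 29: depth = 4
Maximum depth reached: 4

4


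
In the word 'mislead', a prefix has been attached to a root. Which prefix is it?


The word 'mislead' = 'mis' (prefix) + 'lead' (root). The prefix is 'mis'.

mis


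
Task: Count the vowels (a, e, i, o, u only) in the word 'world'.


Vowels in 'world': o = 1 vowels.

1


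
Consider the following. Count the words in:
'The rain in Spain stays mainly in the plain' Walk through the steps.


Split into words: The | rain | in | Spain | stays | mainly | in | the | plain = 9 words.

9


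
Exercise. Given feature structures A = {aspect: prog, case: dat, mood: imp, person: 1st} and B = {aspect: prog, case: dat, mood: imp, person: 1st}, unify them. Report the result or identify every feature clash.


Compare features:
aspect: A=prog vs B=prog -> unified: prog
case: A=dat vs B=dat -> unified: dat
mood: A=imp vs B=imp -> unified: imp
person: A=1st vs B=1st -> unified: 1st
No clashes found.

Unified: {aspect: prog, case: dat, mood: imp, person: 1st}


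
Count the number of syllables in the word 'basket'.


Break 'basket' into syllables: bas-ket -> bas | ket = 2 syllables

2 syllables


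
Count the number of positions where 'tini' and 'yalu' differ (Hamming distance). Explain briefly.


Alignment:
Position 1: 't' vs 'y' = DIFFER
Position 2: 'i' vs 'a' = DIFFER
Position 3: 'n' vs 'l' = DIFFER
Position 4: 'i' vs 'u' = DIFFER
Total differences: 4

4


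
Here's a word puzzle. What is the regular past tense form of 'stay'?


Apply rule: Add -ed. 'stay' becomes 'stayed'.

stayed


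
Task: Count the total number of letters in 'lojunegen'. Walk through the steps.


Spell out 'lojunegen' and number each letter: l(1), o(2), j(3), u(4), n(5), e(6), g(7), e(8), n(9). Total: 9 letters.

9


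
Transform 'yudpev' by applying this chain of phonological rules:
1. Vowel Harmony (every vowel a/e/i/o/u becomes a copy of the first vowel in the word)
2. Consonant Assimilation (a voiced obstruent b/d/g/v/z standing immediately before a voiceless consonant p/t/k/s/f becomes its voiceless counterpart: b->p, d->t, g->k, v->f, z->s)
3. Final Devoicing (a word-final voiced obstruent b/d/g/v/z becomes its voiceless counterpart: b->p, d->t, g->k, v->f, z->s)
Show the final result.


Starting form: 'yudpev'
Rule 1: Vowel Harmony: all vowels become 'u' (matching first vowel). 'yudpev' -> 'yudpuv'
Rule 2: Consonant Assimilation: voiced obstruent before voiceless consonant becomes voiceless ('dp' -> 'tp'). 'yudpuv' -> 'yutpuv'
Rule 3: Final Devoicing: word-final voiced obstruent 'v' becomes voiceless 'f'. 'yutpuv' -> 'yutpuf'
Final form: 'yutpuf'

yutpuf


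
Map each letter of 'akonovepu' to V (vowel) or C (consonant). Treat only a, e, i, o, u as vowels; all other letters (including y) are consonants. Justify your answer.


Letter mapping: a = V, k = C, o = V, n = C, o = V, v = C, e = V, p = C, u = V.

VCVCVCVCV


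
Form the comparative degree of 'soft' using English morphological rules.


Apply comparative formation (add -er): 'soft' -> 'softer'.

softer


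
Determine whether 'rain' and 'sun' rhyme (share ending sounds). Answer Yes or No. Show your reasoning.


Rime (stressed vowel + following sounds) of 'rain': -ain = /eɪn/
Rime of 'sun': -un = /ʌn/
/eɪn/ and /ʌn/ are different ending sounds, so the words do not rhyme.

No


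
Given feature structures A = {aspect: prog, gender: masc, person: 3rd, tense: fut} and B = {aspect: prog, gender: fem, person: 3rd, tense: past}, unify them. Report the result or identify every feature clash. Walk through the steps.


Compare features:
aspect: A=prog vs B=prog -> unified: prog
gender: A=masc vs B=fem -> CLASH
person: A=3rd vs B=3rd -> unified: 3rd
tense: A=fut vs B=past -> CLASH
Clashes detected on features 'gender' (masc vs fem) and 'tense' (fut vs past); unification fails.

CLASH on 'gender' (masc vs fem) and 'tense' (fut vs past)


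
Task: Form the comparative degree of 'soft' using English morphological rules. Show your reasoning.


Apply comparative formation (add -er): 'soft' -> 'softer'.

softer


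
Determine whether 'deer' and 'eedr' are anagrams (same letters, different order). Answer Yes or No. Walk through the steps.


Sorted letters of 'deer': 'deer'
Sorted letters of 'eedr': 'deer'
They match.

Yes


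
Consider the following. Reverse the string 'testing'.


Reverse 'testing' character by character: 'gnitset'.

gnitset


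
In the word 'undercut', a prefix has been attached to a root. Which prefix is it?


The word 'undercut' = 'under' (prefix) + 'cut' (root). The prefix is 'under'.

under


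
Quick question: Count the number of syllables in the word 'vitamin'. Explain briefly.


Break 'vitamin' into syllables: vi-ta-min -> vi | ta | min = 3 syllables

3 syllables


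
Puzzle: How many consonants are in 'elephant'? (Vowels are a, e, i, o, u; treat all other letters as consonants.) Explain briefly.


Consonants in 'elephant': l, p, h, n, t = 5 consonants.

5


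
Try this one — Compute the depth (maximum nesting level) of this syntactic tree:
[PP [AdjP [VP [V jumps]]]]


Count bracket nesting levels:
'[' at pos 0: depth = 1
'[' at pos 4: depth = 2
'[' at pos 10: depth = 3
'[' at pos 14: depth = 4
Maximum depth reached: 4

4


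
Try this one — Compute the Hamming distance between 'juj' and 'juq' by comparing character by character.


Alignment:
Position 1: 'j' vs 'j' = match
Position 2: 'u' vs 'u' = match
Position 3: 'j' vs 'q' = DIFFER
Total differences: 1

1


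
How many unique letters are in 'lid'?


Unique letters in 'lid': {d, i, l} = 3 distinct letters.

3


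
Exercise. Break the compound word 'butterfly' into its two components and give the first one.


Split 'butterfly' into 'butter' + 'fly'. The first part is 'butter'.

butter


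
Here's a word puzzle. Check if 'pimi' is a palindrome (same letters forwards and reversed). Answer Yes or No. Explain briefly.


Forward: 'pimi'
Reversed: 'imip'
They differ.

No


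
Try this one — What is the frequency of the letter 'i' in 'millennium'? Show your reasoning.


Letter 'i' in 'millennium': found at position(s) 2, 8 = 2 occurrence(s).

2


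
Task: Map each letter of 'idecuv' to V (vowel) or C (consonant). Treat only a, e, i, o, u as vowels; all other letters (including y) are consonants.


Letter mapping: i = V, d = C, e = V, c = C, u = V, v = C.

VCVCVC


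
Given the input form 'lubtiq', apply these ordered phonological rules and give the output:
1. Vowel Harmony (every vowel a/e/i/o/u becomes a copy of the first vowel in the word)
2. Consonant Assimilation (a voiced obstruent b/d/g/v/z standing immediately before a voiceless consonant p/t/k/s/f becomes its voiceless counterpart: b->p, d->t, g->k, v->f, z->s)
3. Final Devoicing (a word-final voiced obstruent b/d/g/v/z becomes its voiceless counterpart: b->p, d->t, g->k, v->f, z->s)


Starting form: 'lubtiq'
Rule 1: Vowel Harmony: all vowels become 'u' (matching first vowel). 'lubtiq' -> 'lubtuq'
Rule 2: Consonant Assimilation: voiced obstruent before voiceless consonant becomes voiceless ('bt' -> 'pt'). 'lubtuq' -> 'luptuq'
Rule 3: Final Devoicing: final consonant 'q' is not one of the voiced obstruents b/d/g/v/z. No change.
Final form: 'luptuq'

luptuq


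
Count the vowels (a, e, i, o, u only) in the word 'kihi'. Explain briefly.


Vowels in 'kihi': i, i = 2 vowels.

2


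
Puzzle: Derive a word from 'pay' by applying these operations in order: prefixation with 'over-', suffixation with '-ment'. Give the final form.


Step 1: Add prefix 'over-' to 'pay' = 'overpay'
Step 2: Add suffix '-ment' to 'overpay' = 'overpayment'

overpayment


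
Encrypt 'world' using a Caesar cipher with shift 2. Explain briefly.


Shift each letter by 2: w -> y, o -> q, r -> t, l -> n, d -> f. Result: 'yqtnf'.

yqtnf


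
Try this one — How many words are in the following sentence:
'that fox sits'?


Split into words: that | fox | sits = 3 words.

3


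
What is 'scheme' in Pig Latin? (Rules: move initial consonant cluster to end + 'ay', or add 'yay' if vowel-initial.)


'scheme': move consonant cluster 'sch' to end and add 'ay': 'emeschay'.

emeschay


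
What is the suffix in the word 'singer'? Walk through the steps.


The word 'singer' = 'sing' (root) + '-er' (suffix). The suffix is '-er'.

er


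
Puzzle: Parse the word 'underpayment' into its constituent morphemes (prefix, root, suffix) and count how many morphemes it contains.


Step 1: Identify prefix: 'under' (meaning: beneath/insufficient)
Step 2: Identify root: 'pay'
Step 3: Identify suffix(es): 'ment'
Decomposition: under- (prefix: beneath/insufficient) + pay (root) + -ment (suffix: action/result)
Total morphemes: 3

3 morphemes (under- (prefix: beneath/insufficient) + pay (root) + -ment (suffix: action/result))


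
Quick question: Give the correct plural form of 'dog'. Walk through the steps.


Apply rule: Add -s. 'dog' becomes 'dogs'.

dogs


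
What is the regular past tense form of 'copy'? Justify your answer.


Apply rule: Change -y to -ied. 'copy' becomes 'copied'.

copied


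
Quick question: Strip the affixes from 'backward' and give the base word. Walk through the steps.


Remove suffix '-ward' from 'backward' to get root 'back'.

back


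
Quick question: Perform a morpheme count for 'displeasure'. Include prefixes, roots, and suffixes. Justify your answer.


Decomposition: dis- (prefix) + please (root) + -ure (suffix) = 3 morpheme(s)

3 morphemes


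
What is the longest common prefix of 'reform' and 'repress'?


Compare from the start: 2 characters match: 're'. Mismatch at position 3: 'f' vs 'p'.

re


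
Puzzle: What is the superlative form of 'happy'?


Apply superlative formation (consonant + y: change y to i, add -est): 'happy' -> 'happiest'.

happiest


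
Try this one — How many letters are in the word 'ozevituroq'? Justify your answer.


Spell out 'ozevituroq' and number each letter: o(1), z(2), e(3), v(4), i(5), t(6), u(7), r(8), o(9), q(10). Total: 10 letters.

10


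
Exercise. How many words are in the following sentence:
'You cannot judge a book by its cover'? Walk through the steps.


Split into words: You | cannot | judge | a | book | by | its | cover = 8 words.

8


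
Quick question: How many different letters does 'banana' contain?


Unique letters in 'banana': {a, b, n} = 3 distinct letters.

3


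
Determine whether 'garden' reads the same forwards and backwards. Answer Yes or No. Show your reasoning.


Forward: 'garden'
Reversed: 'nedrag'
They differ.

No


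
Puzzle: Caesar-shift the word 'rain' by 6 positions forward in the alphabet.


Shift each letter by 6: r -> x, a -> g, i -> o, n -> t. Result: 'xgot'.

xgot


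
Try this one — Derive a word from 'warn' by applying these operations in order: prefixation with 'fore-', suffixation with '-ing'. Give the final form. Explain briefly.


Step 1: Add prefix 'fore-' to 'warn' = 'forewarn'
Step 2: Add suffix '-ing' to 'forewarn' = 'forewarning'

forewarning


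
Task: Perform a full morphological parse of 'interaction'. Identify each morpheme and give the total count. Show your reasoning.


Step 1: Identify prefix: 'inter' (meaning: between)
Step 2: Identify root: 'act'
Step 3: Identify suffix(es): 'ion'
Decomposition: inter- (prefix: between) + act (root) + -ion (suffix: act of)
Total morphemes: 3

3 morphemes (inter- (prefix: between) + act (root) + -ion (suffix: act of))


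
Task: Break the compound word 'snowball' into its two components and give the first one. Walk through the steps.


Split 'snowball' into 'snow' + 'ball'. The first part is 'snow'.

snow


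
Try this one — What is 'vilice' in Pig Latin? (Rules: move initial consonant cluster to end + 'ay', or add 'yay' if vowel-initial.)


'vilice': move consonant cluster 'v' to end and add 'ay': 'ilicevay'.

ilicevay


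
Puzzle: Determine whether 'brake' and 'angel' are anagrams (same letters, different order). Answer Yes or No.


Sorted letters of 'brake': 'abekr'
Sorted letters of 'angel': 'aegln'
They do not match.

No


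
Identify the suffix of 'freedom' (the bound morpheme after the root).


The word 'freedom' = 'free' (root) + '-dom' (suffix). The suffix is '-dom'.

dom


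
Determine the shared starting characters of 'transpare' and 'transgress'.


Compare from the start: 5 characters match: 'trans'. Mismatch at position 6: 'p' vs 'g'.

trans


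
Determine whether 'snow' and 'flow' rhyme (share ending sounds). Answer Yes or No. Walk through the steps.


Rime (stressed vowel + following sounds) of 'snow': -ow = /oʊ/
Rime of 'flow': -ow = /oʊ/
/oʊ/ and /oʊ/ are the same ending sound, so the words rhyme.

Yes


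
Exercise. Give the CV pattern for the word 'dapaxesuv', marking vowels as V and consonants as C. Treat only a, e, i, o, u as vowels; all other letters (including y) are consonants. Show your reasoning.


Letter mapping: d = C, a = V, p = C, a = V, x = C, e = V, s = C, u = V, v = C.

CVCVCVCVC


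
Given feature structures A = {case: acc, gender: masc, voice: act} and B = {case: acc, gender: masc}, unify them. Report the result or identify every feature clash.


Compare features:
case: A=acc vs B=acc -> unified: acc
gender: A=masc vs B=masc -> unified: masc
voice: A=act vs B=_ -> unified: act
No clashes found.

Unified: {case: acc, gender: masc, voice: act}


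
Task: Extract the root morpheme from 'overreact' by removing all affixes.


Remove prefix 'over' from 'overreact' to get root 'react'.

react


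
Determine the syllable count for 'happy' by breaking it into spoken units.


Break 'happy' into syllables: hap-py -> hap | py = 2 syllables

2 syllables


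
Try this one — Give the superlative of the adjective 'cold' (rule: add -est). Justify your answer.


Apply superlative formation (add -est): 'cold' -> 'coldest'.

coldest


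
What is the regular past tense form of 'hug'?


Apply rule: Double final consonant and add -ed. 'hug' becomes 'hugged'.

hugged


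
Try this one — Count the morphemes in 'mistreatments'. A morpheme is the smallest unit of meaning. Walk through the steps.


Decomposition: mis- (prefix) + treat (root) + -ment (suffix) + -s (plural) = 4 morpheme(s)

4 morphemes


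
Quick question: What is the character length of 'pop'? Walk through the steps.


Spell out 'pop' and number each letter: p(1), o(2), p(3). Total: 3 letters.

3


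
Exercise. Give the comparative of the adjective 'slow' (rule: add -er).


Apply comparative formation (add -er): 'slow' -> 'slower'.

slower


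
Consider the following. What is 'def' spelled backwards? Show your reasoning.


Reverse 'def' character by character: 'fed'.

fed


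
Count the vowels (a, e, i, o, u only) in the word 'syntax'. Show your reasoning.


Vowels in 'syntax': a = 1 vowels.

1


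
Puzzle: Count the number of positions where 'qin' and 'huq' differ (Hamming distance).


Alignment:
Position 1: 'q' vs 'h' = DIFFER
Position 2: 'i' vs 'u' = DIFFER
Position 3: 'n' vs 'q' = DIFFER
Total differences: 3

3


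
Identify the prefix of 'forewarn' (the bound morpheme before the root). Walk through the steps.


The word 'forewarn' = 'fore' (prefix) + 'warn' (root). The prefix is 'fore'.

fore


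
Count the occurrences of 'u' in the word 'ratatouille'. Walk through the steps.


Letter 'u' in 'ratatouille': found at position(s) 7 = 1 occurrence(s).

1


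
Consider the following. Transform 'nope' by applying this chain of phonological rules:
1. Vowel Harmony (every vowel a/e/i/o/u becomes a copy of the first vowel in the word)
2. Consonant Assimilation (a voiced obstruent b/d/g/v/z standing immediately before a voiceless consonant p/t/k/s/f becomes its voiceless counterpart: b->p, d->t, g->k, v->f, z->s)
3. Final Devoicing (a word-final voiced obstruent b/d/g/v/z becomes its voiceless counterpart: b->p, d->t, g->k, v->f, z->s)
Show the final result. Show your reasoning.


Starting form: 'nope'
Rule 1: Vowel Harmony: all vowels become 'o' (matching first vowel). 'nope' -> 'nopo'
Rule 2: Consonant Assimilation: no voiced obstruent (b/d/g/v/z) stands immediately before a voiceless consonant (p/t/k/s/f). No change.
Rule 3: Final Devoicing: the word ends in the vowel 'o', not a consonant. No change.
Final form: 'nopo'

nopo


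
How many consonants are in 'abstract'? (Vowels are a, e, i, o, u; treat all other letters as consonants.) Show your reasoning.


Consonants in 'abstract': b, s, t, r, c, t = 6 consonants.

6


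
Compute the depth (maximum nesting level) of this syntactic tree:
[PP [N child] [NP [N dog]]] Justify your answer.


Count bracket nesting levels:
'[' at pos 0: depth = 1
'[' at pos 4: depth = 2
'[' at pos 14: depth = 2
'[' at pos 18: depth = 3
Maximum depth reached: 3

3


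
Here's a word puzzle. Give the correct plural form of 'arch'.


Apply rule: Add -es (sibilant/fricative ending). 'arch' becomes 'arches'.

arches


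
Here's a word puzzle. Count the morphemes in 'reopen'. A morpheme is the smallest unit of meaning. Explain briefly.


Decomposition: re- (prefix) + open (root) = 2 morpheme(s)

2 morphemes


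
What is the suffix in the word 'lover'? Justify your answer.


The word 'lover' = 'love' (root) + '-er' (suffix). The suffix is '-er'.

er


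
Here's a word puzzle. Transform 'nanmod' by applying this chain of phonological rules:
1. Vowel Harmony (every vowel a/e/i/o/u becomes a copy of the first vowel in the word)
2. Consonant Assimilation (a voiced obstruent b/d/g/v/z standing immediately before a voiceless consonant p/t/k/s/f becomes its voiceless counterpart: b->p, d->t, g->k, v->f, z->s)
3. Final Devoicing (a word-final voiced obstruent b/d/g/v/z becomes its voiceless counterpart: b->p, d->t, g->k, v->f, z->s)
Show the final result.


Starting form: 'nanmod'
Rule 1: Vowel Harmony: all vowels become 'a' (matching first vowel). 'nanmod' -> 'nanmad'
Rule 2: Consonant Assimilation: no voiced obstruent (b/d/g/v/z) stands immediately before a voiceless consonant (p/t/k/s/f). No change.
Rule 3: Final Devoicing: word-final voiced obstruent 'd' becomes voiceless 't'. 'nanmad' -> 'nanmat'
Final form: 'nanmat'

nanmat


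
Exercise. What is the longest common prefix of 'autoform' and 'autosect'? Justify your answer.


Compare from the start: 4 characters match: 'auto'. Mismatch at position 5: 'f' vs 's'.

auto


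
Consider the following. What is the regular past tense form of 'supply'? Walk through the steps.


Apply rule: Change -y to -ied. 'supply' becomes 'supplied'.

supplied


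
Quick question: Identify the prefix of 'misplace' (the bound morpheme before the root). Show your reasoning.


The word 'misplace' = 'mis' (prefix) + 'place' (root). The prefix is 'mis'.

mis


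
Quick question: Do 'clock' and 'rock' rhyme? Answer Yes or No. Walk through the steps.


Rime (stressed vowel + following sounds) of 'clock': -ock = /ɒk/
Rime of 'rock': -ock = /ɒk/
/ɒk/ and /ɒk/ are the same ending sound, so the words rhyme.

Yes


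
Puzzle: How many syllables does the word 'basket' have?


Break 'basket' into syllables: bas-ket -> bas | ket = 2 syllables

2 syllables


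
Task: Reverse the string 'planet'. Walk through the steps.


Reverse 'planet' character by character: 'tenalp'.

tenalp


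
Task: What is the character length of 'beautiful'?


Spell out 'beautiful' and number each letter: b(1), e(2), a(3), u(4), t(5), i(6), f(7), u(8), l(9). Total: 9 letters.

9


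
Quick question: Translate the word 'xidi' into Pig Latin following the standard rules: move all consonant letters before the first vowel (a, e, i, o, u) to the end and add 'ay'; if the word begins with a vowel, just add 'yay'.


'xidi': move consonant cluster 'x' to end and add 'ay': 'idixay'.

idixay


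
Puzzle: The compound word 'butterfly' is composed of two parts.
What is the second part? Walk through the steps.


Split 'butterfly' into 'butter' + 'fly'. The second part is 'fly'.

fly


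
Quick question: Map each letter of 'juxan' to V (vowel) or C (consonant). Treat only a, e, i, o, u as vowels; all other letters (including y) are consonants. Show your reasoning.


Letter mapping: j = C, u = V, x = C, a = V, n = C.

CVCVC


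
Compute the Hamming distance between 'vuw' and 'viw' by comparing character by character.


Alignment:
Position 1: 'v' vs 'v' = match
Position 2: 'u' vs 'i' = DIFFER
Position 3: 'w' vs 'w' = match
Total differences: 1

1


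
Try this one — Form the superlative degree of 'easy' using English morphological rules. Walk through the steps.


Apply superlative formation (consonant + y: change y to i, add -est): 'easy' -> 'easiest'.

easiest


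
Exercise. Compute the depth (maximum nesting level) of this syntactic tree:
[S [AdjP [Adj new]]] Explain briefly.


Count bracket nesting levels:
'[' at pos 0: depth = 1
'[' at pos 3: depth = 2
'[' at pos 9: depth = 3
Maximum depth reached: 3

3


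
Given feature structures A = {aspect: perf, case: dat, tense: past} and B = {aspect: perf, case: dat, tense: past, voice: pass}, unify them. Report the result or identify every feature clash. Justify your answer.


Compare features:
aspect: A=perf vs B=perf -> unified: perf
case: A=dat vs B=dat -> unified: dat
tense: A=past vs B=past -> unified: past
voice: A=_ vs B=pass -> unified: pass
No clashes found.

Unified: {aspect: perf, case: dat, tense: past, voice: pass}


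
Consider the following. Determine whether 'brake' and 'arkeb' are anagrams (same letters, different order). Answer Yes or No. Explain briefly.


Sorted letters of 'brake': 'abekr'
Sorted letters of 'arkeb': 'abekr'
They match.

Yes


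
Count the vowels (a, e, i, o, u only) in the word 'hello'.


Vowels in 'hello': e, o = 2 vowels.

2


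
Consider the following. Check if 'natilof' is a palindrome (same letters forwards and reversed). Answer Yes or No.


Forward: 'natilof'
Reversed: 'folitan'
They differ.

No


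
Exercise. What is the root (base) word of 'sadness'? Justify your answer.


Remove suffix '-ness' from 'sadness' to get root 'sad'.

sad


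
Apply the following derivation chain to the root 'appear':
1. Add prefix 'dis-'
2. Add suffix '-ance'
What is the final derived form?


Step 1: Add prefix 'dis-' to 'appear' = 'disappear'
Step 2: Add suffix '-ance' to 'disappear' = 'disappearance'

disappearance


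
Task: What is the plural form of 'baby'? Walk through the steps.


Apply rule: Change -y to -ies (consonant + y). 'baby' becomes 'babies'.

babies


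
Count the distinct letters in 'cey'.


Unique letters in 'cey': {c, e, y} = 3 distinct letters.

3


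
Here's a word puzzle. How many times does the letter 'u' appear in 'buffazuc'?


Letter 'u' in 'buffazuc': found at position(s) 2, 7 = 2 occurrence(s).

2


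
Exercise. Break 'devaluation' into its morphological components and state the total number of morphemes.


Step 1: Identify prefix: 'de' (meaning: reverse/remove)
Step 2: Identify root: 'value'
Step 3: Identify suffix(es): 'ation'
Decomposition: de- (prefix: reverse/remove) + value (root) + -ation (suffix: act of)
Total morphemes: 3

3 morphemes (de- (prefix: reverse/remove) + value (root) + -ation (suffix: act of))


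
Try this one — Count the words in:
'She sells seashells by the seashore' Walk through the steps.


Split into words: She | sells | seashells | by | the | seashore = 6 words.

6


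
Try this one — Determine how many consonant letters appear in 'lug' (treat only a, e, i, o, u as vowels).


Consonants in 'lug': l, g = 2 consonants.

2


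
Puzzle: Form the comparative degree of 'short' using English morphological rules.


Apply comparative formation (add -er): 'short' -> 'shorter'.

shorter


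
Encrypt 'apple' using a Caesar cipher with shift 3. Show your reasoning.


Shift each letter by 3: a -> d, p -> s, p -> s, l -> o, e -> h. Result: 'dssoh'.

dssoh


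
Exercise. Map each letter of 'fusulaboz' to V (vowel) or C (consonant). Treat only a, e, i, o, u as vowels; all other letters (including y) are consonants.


Letter mapping: f = C, u = V, s = C, u = V, l = C, a = V, b = C, o = V, z = C.

CVCVCVCVC


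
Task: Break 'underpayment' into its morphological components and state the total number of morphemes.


Step 1: Identify prefix: 'under' (meaning: beneath/insufficient)
Step 2: Identify root: 'pay'
Step 3: Identify suffix(es): 'ment'
Decomposition: under- (prefix: beneath/insufficient) + pay (root) + -ment (suffix: action/result)
Total morphemes: 3

3 morphemes (under- (prefix: beneath/insufficient) + pay (root) + -ment (suffix: action/result))


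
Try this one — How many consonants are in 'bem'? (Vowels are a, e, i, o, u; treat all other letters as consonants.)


Consonants in 'bem': b, m = 2 consonants.

2


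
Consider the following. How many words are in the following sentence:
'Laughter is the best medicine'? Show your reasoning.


Split into words: Laughter | is | the | best | medicine = 5 words.

5


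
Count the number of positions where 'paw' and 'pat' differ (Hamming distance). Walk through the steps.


Alignment:
Position 1: 'p' vs 'p' = match
Position 2: 'a' vs 'a' = match
Position 3: 'w' vs 't' = DIFFER
Total differences: 1

1


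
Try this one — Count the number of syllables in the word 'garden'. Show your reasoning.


Break 'garden' into syllables: gar-den -> gar | den = 2 syllables

2 syllables


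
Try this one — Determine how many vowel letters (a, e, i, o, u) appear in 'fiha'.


Vowels in 'fiha': i, a = 2 vowels.

2


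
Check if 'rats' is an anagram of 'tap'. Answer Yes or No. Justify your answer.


Sorted letters of 'rats': 'arst'
Sorted letters of 'tap': 'apt'
They do not match.

No


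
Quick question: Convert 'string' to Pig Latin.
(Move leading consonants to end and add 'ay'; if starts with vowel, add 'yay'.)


'string': move consonant cluster 'str' to end and add 'ay': 'ingstray'.

ingstray


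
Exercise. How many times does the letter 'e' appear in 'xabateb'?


Letter 'e' in 'xabateb': found at position(s) 6 = 1 occurrence(s).

1


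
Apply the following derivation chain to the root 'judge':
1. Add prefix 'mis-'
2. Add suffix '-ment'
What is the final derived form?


Step 1: Add prefix 'mis-' to 'judge' = 'misjudge'
Step 2: Add suffix '-ment' to 'misjudge' = 'misjudgment'

misjudgment


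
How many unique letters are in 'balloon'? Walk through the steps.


Unique letters in 'balloon': {a, b, l, n, o} = 5 distinct letters.

5


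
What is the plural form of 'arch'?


Apply rule: Add -es (sibilant/fricative ending). 'arch' becomes 'arches'.

arches


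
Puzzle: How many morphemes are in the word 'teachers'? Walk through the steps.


Decomposition: teach (root) + -er (suffix) + -s (plural) = 3 morpheme(s)

3 morphemes


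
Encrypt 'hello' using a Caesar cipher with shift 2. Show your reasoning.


Shift each letter by 2: h -> j, e -> g, l -> n, l -> n, o -> q. Result: 'jgnnq'.

jgnnq


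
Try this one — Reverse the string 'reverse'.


Reverse 'reverse' character by character: 'esrever'.

esrever


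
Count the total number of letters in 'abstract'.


Spell out 'abstract' and number each letter: a(1), b(2), s(3), t(4), r(5), a(6), c(7), t(8). Total: 8 letters.

8


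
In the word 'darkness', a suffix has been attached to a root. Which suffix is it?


The word 'darkness' = 'dark' (root) + '-ness' (suffix). The suffix is '-ness'.

ness


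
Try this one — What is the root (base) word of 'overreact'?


Remove prefix 'over' from 'overreact' to get root 'react'.

react


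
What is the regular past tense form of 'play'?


Apply rule: Add -ed. 'play' becomes 'played'.

played


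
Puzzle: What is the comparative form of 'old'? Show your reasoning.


Apply comparative formation (add -er): 'old' -> 'older'.

older


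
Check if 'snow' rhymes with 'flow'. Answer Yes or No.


Rime (stressed vowel + following sounds) of 'snow': -ow = /oʊ/
Rime of 'flow': -ow = /oʊ/
/oʊ/ and /oʊ/ are the same ending sound, so the words rhyme.

Yes


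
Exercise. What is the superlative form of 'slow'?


Apply superlative formation (add -est): 'slow' -> 'slowest'.

slowest


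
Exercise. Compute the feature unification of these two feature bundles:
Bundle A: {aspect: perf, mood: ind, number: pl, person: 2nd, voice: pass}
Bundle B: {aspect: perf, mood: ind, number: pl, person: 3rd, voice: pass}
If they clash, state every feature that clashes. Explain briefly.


Compare features:
aspect: A=perf vs B=perf -> unified: perf
mood: A=ind vs B=ind -> unified: ind
number: A=pl vs B=pl -> unified: pl
person: A=2nd vs B=3rd -> CLASH
voice: A=pass vs B=pass -> unified: pass
Clash detected on feature 'person' (2nd vs 3rd); unification fails.

CLASH on 'person' (2nd vs 3rd)


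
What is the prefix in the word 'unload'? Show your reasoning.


The word 'unload' = 'un' (prefix) + 'load' (root). The prefix is 'un'.

un


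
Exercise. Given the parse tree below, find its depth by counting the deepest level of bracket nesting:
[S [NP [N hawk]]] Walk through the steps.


Count bracket nesting levels:
'[' at pos 0: depth = 1
'[' at pos 3: depth = 2
'[' at pos 7: depth = 3
Maximum depth reached: 3

3


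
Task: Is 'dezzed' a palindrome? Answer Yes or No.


Forward: 'dezzed'
Reversed: 'dezzed'
They are identical.

Yes


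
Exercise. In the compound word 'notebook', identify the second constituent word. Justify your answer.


Split 'notebook' into 'note' + 'book'. The second part is 'book'.

book


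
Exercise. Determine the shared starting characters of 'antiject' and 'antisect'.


Compare from the start: 4 characters match: 'anti'. Mismatch at position 5: 'j' vs 's'.

anti


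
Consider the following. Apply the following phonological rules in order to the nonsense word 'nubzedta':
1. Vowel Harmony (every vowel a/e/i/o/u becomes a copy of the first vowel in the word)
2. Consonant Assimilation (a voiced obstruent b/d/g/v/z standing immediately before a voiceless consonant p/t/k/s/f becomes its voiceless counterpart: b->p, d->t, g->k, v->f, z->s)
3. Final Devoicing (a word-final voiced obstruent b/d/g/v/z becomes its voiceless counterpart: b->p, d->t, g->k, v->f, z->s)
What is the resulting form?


Starting form: 'nubzedta'
Rule 1: Vowel Harmony: all vowels become 'u' (matching first vowel). 'nubzedta' -> 'nubzudtu'
Rule 2: Consonant Assimilation: voiced obstruent before voiceless consonant becomes voiceless ('dt' -> 'tt'). 'nubzudtu' -> 'nubzuttu'
Rule 3: Final Devoicing: the word ends in the vowel 'u', not a consonant. No change.
Final form: 'nubzuttu'

nubzuttu


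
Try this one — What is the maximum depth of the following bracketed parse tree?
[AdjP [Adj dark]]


Count bracket nesting levels:
'[' at pos 0: depth = 1
'[' at pos 6: depth = 2
Maximum depth reached: 2

2


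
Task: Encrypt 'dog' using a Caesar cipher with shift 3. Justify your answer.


Shift each letter by 3: d -> g, o -> r, g -> j. Result: 'grj'.

grj


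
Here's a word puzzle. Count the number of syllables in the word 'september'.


Break 'september' into syllables: sep-tem-ber -> sep | tem | ber = 3 syllables

3 syllables


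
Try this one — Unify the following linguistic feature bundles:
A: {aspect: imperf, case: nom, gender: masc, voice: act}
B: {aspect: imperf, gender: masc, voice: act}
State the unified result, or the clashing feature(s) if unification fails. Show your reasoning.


Compare features:
aspect: A=imperf vs B=imperf -> unified: imperf
case: A=nom vs B=_ -> unified: nom
gender: A=masc vs B=masc -> unified: masc
voice: A=act vs B=act -> unified: act
No clashes found.

Unified: {aspect: imperf, case: nom, gender: masc, voice: act}


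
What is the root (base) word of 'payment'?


Remove suffix '-ment' from 'payment' to get root 'pay'.

pay


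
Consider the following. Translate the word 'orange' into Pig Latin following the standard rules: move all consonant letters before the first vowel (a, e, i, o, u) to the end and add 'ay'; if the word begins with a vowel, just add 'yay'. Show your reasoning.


'orange' starts with a vowel, so add 'yay': 'orangeyay'.

orangeyay


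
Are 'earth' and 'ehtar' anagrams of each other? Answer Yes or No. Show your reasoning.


Sorted letters of 'earth': 'aehrt'
Sorted letters of 'ehtar': 'aehrt'
They match.

Yes


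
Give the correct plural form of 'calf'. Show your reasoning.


Apply rule: Change -f to -ves. 'calf' becomes 'calves'.

calves


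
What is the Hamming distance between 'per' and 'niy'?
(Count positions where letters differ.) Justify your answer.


Alignment:
Position 1: 'p' vs 'n' = DIFFER
Position 2: 'e' vs 'i' = DIFFER
Position 3: 'r' vs 'y' = DIFFER
Total differences: 3

3


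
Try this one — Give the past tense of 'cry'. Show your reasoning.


Apply rule: Change -y to -ied. 'cry' becomes 'cried'.

cried


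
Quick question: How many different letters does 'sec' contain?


Unique letters in 'sec': {c, e, s} = 3 distinct letters.

3


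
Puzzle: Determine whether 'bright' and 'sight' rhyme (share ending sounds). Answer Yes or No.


Rime (stressed vowel + following sounds) of 'bright': -ight = /aɪt/
Rime of 'sight': -ight = /aɪt/
/aɪt/ and /aɪt/ are the same ending sound, so the words rhyme.

Yes


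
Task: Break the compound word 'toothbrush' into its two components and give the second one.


Split 'toothbrush' into 'tooth' + 'brush'. The second part is 'brush'.

brush


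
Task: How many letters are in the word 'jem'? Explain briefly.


Spell out 'jem' and number each letter: j(1), e(2), m(3). Total: 3 letters.

3


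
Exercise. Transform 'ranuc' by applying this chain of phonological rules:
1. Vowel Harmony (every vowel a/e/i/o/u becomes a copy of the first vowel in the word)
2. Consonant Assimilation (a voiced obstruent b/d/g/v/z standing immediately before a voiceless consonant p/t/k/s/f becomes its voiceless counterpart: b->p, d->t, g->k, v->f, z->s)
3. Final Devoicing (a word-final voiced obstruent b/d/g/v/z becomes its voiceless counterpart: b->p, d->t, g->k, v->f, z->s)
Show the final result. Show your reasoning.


Starting form: 'ranuc'
Rule 1: Vowel Harmony: all vowels become 'a' (matching first vowel). 'ranuc' -> 'ranac'
Rule 2: Consonant Assimilation: no voiced obstruent (b/d/g/v/z) stands immediately before a voiceless consonant (p/t/k/s/f). No change.
Rule 3: Final Devoicing: final consonant 'c' is not one of the voiced obstruents b/d/g/v/z. No change.
Final form: 'ranac'

ranac


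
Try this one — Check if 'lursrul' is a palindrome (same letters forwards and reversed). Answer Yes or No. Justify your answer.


Forward: 'lursrul'
Reversed: 'lursrul'
They are identical.

Yes


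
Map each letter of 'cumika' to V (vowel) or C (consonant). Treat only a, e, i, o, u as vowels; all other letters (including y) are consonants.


Letter mapping: c = C, u = V, m = C, i = V, k = C, a = V.

CVCVCV


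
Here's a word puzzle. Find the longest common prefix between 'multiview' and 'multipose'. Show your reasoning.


Compare from the start: 5 characters match: 'multi'. Mismatch at position 6: 'v' vs 'p'.

multi


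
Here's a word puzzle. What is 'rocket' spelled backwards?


Reverse 'rocket' character by character: 'tekcor'.

tekcor


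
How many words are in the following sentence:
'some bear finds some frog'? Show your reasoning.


Split into words: some | bear | finds | some | frog = 5 words.

5


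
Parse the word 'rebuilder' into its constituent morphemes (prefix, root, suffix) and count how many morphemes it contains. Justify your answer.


Step 1: Identify prefix: 're' (meaning: again)
Step 2: Identify root: 'build'
Step 3: Identify suffix(es): 'er'
Decomposition: re- (prefix: again) + build (root) + -er (suffix: one who)
Total morphemes: 3

3 morphemes (re- (prefix: again) + build (root) + -er (suffix: one who))


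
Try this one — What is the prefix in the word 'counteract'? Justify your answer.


The word 'counteract' = 'counter' (prefix) + 'act' (root). The prefix is 'counter'.

counter


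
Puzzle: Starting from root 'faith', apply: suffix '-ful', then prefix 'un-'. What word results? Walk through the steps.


Step 1: Add suffix '-ful' to 'faith' = 'faithful'
Step 2: Add prefix 'un-' to 'faithful' = 'unfaithful'

unfaithful
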